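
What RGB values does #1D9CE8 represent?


1D → 29 (R)
9C → 156 (G)
E8 → 232 (B)
= RGB(29, 156, 232)


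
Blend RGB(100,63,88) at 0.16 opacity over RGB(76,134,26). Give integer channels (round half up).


C = α×F + (1-α)×B, with 1-α = 0.84
R: 0.16×100 + 0.84×76 = 16.00 + 63.84 = 79.84 → 80
G: 0.16×63 + 0.84×134 = 10.08 + 112.56 = 122.64 → 123
B: 0.16×88 + 0.84×26 = 14.08 + 21.84 = 35.92 → 36
= RGB(80, 123, 36)


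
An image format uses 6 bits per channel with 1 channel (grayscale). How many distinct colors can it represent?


Total bits = 6 bits/channel × 1 channels = 6 bits
Distinct colors = 2^6
= 64 colors


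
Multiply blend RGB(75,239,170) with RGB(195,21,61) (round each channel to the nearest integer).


Multiply: C = A×B/255, rounded to nearest integer
R: 75×195/255 = 14625/255 ≈ 57.353 → 57
G: 239×21/255 = 5019/255 ≈ 19.682 → 20
B: 170×61/255 = 10370/255 ≈ 40.667 → 41
= RGB(57, 20, 41)


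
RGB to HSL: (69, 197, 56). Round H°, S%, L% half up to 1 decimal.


Normalize: R'=69/255≈0.2706, G'=197/255≈0.7725, B'=56/255≈0.2196
Max=197/255, Min=56/255, Δ=Max-Min=141/255
L = (Max+Min)/2 = (197+56)/510 = 253/510 = 0.49607… → L = 49.6%
L ≤ 0.5 → S = Δ/(Max+Min) = 141/(197+56) = 141/253 = 0.55731… → S = 55.7%
(the 1/255 factors cancel in S and H, so raw channel differences can be used)
Max is G' → H = 60 × ((B-R)/Δ + 2) = 60 × ((56-69)/141 + 2)
  -13/141 + 2 = -0.0921… + 2 = 1.9078…
  H = 60 × 1.9078… = 114.468…° → H = 114.5°
= HSL(114.5°, 55.7%, 49.6%)


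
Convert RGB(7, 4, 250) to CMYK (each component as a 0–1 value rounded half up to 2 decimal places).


R'=7/255≈0.0275, G'=4/255≈0.0157, B'=250/255≈0.9804
K = 1 - max(R',G',B') = 1 - 250/255 = 5/255 = 0.01960… → 0.02
(1-R'-K)/(1-K) simplifies to (max-R)/max with max = 250:
C = (250-7)/250 = 243/250 = 0.972 → 0.97
M = (250-4)/250 = 246/250 = 0.984 → 0.98
Y = (250-250)/250 = 0/250 = 0 → 0.00
= CMYK(0.97, 0.98, 0.00, 0.02)


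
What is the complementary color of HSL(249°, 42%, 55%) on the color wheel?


Complement = opposite side of color wheel = hue + 180°
H' = (249 + 180) mod 360 = 69°
S and L unchanged.
= HSL(69°, 42%, 55%)


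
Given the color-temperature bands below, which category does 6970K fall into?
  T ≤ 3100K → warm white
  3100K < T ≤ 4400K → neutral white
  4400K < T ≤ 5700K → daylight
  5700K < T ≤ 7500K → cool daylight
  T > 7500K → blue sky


Temperature: 6970K
5700K < 6970K ≤ 7500K → cool daylight
Classification: cool daylight


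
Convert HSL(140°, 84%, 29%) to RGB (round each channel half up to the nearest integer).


H=140°, S=0.84, L=0.29
C = (1-|2L-1|)×S = (1-|-0.42|)×0.84 = 0.4872
H' = H/60 = 140/60 ≈ 2.3333; X = C×(1-|H' mod 2 - 1|) = 0.1624
m = L - C/2 = 0.29 - 0.2436 = 0.0464
Sector ⌊H'⌋ = 2 → (R',G',B') = (0.0, 0.4872, 0.1624)
RGB = ((R'+m)×255, (G'+m)×255, (B'+m)×255) = (11.832, 136.068, 53.244)
Round half up → RGB(12, 136, 53)


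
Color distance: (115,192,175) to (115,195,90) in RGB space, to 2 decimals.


d = √[(R₁-R₂)² + (G₁-G₂)² + (B₁-B₂)²]
d = √[(115-115)² + (192-195)² + (175-90)²]
d = √[0 + 9 + 7225]
d = √7234
d ≈ 85.05


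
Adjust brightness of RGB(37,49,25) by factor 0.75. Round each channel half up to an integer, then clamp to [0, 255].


Multiply each channel by 0.75, round half up, clamp to [0, 255]
R: 37×0.75 = 27.75 → round → 28
G: 49×0.75 = 36.75 → round → 37
B: 25×0.75 = 18.75 → round → 19
= RGB(28, 37, 19)


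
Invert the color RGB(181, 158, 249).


Invert: (255-R, 255-G, 255-B)
R: 255-181 = 74
G: 255-158 = 97
B: 255-249 = 6
= RGB(74, 97, 6)


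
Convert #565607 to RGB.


56 → 86 (R)
56 → 86 (G)
07 → 7 (B)
= RGB(86, 86, 7)


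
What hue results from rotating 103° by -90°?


New hue = (H + rotation) mod 360
New hue = (103 -90) mod 360
= 13 mod 360
= 13°


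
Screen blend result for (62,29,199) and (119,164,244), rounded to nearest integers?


Screen: C = 255 - (255-A)×(255-B)/255, rounded to nearest integer
R: 255 - (255-62)×(255-119)/255 = 255 - 26248/255 ≈ 255 - 102.933 = 152.067 → 152
G: 255 - (255-29)×(255-164)/255 = 255 - 20566/255 ≈ 255 - 80.651 = 174.349 → 174
B: 255 - (255-199)×(255-244)/255 = 255 - 616/255 ≈ 255 - 2.416 = 252.584 → 253
= RGB(152, 174, 253)


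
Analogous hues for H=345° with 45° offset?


Base hue: 345°
Left analog: (345 - 45) mod 360 = 300°
Right analog: (345 + 45) mod 360 = 30°
Analogous hues = 300° and 30°


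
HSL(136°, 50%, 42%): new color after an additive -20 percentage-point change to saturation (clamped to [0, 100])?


Original S = 50%
Adjustment = -20 percentage points
New S = 50 + (-20) = 30
Clamp to [0, 100] → 30
= HSL(136°, 30%, 42%)


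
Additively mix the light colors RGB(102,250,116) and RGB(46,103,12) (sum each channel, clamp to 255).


Additive: each channel = min(255, C₁+C₂)
R: 102+46 = 148 → 148
G: 250+103 = 353 → 255
B: 116+12 = 128 → 128
= RGB(148, 255, 128)


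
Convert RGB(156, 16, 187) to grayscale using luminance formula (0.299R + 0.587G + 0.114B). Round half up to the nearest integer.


Gray = 0.299×R + 0.587×G + 0.114×B
Gray = 0.299×156 + 0.587×16 + 0.114×187
Gray = 46.644 + 9.392 + 21.318
Gray = 77.354 → round half up → 77
Gray = 77


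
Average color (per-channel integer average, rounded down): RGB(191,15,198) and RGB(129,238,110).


Midpoint: each channel = ⌊(C₁+C₂)/2⌋
R: ⌊(191+129)/2⌋ = 160
G: ⌊(15+238)/2⌋ = 126
B: ⌊(198+110)/2⌋ = 154
= RGB(160, 126, 154)


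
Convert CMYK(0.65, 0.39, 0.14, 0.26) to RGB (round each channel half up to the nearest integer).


R = 255 × (1-C) × (1-K) = 255 × 0.35 × 0.74 = 66.045 → 66
G = 255 × (1-M) × (1-K) = 255 × 0.61 × 0.74 = 115.107 → 115
B = 255 × (1-Y) × (1-K) = 255 × 0.86 × 0.74 = 162.282 → 162
= RGB(66, 115, 162)


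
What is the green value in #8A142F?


Color: #8A142F
R = 8A = 138
G = 14 = 20
B = 2F = 47
Green = 20


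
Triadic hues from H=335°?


Triadic: equally spaced at 120° intervals
H1 = 335°
H2 = (335 + 120) mod 360 = 95°
H3 = (335 + 240) mod 360 = 215°
Triadic = 335°, 95°, 215°


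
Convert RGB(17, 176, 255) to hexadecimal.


R = 17 → 11 (hex)
G = 176 → B0 (hex)
B = 255 → FF (hex)
Hex = #11B0FF


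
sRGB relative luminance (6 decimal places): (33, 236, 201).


Linearize each channel (sRGB transfer function): c = v/255; c_lin = c/12.92 if c ≤ 0.04045, else ((c+0.055)/1.055)^2.4
  R: 33/255 ≈ 0.129412 > 0.04045 → ((0.129412+0.055)/1.055)^2.4 ≈ 0.015209
  G: 236/255 ≈ 0.925490 > 0.04045 → ((0.925490+0.055)/1.055)^2.4 ≈ 0.838799
  B: 201/255 ≈ 0.788235 > 0.04045 → ((0.788235+0.055)/1.055)^2.4 ≈ 0.584078
R_lin = 0.015209, G_lin = 0.838799, B_lin = 0.584078
L = 0.2126×R + 0.7152×G + 0.0722×B
L = 0.2126×0.015209 + 0.7152×0.838799 + 0.0722×0.584078
L ≈ 0.645313


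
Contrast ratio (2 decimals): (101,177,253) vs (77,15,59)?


Linearize each sRGB channel c=v/255: c/12.92 if c ≤ 0.04045 else ((c+0.055)/1.055)^2.4
L = 0.2126×R_lin + 0.7152×G_lin + 0.0722×B_lin
Color 1 (101,177,253):
  R=101: 101/255≈0.3961 > 0.04045 → ((0.3961+0.055)/1.055)^2.4 ≈ 0.13014
  G=177: 177/255≈0.6941 > 0.04045 → ((0.6941+0.055)/1.055)^2.4 ≈ 0.43966
  B=253: 253/255≈0.9922 > 0.04045 → ((0.9922+0.055)/1.055)^2.4 ≈ 0.98225
  L1 = 0.2126×0.13014 + 0.7152×0.43966 + 0.0722×0.98225 ≈ 0.41303
Color 2 (77,15,59):
  R=77: 77/255≈0.3020 > 0.04045 → ((0.3020+0.055)/1.055)^2.4 ≈ 0.07421
  G=15: 15/255≈0.0588 > 0.04045 → ((0.0588+0.055)/1.055)^2.4 ≈ 0.00478
  B=59: 59/255≈0.2314 > 0.04045 → ((0.2314+0.055)/1.055)^2.4 ≈ 0.04374
  L2 = 0.2126×0.07421 + 0.7152×0.00478 + 0.0722×0.04374 ≈ 0.02235
Lighter = 0.41303, Darker = 0.02235
Ratio = (L_lighter + 0.05) / (L_darker + 0.05)
Ratio = (0.41303 + 0.05) / (0.02235 + 0.05) = 0.46303 / 0.07235 ≈ 6.3997
Ratio ≈ 6.40:1


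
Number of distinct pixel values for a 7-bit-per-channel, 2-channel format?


Total bits = 7 bits/channel × 2 channels = 14 bits
Distinct pixel values = 2^14
= 16,384 pixel values


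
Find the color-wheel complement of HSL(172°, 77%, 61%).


Complement = opposite side of color wheel = hue + 180°
H' = (172 + 180) mod 360 = 352°
S and L unchanged.
= HSL(352°, 77%, 61%)


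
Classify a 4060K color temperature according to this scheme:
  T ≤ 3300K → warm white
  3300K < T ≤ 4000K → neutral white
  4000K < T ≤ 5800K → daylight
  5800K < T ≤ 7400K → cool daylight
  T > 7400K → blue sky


Temperature: 4060K
4000K < 4060K ≤ 5800K → daylight
Classification: daylight


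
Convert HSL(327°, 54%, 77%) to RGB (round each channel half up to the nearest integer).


H=327°, S=0.54, L=0.77
C = (1-|2L-1|)×S = (1-|0.54|)×0.54 = 0.2484
H' = H/60 = 327/60 ≈ 5.4500; X = C×(1-|H' mod 2 - 1|) = 0.13662
m = L - C/2 = 0.77 - 0.1242 = 0.6458
Sector ⌊H'⌋ = 5 → (R',G',B') = (0.2484, 0.0, 0.13662)
RGB = ((R'+m)×255, (G'+m)×255, (B'+m)×255) = (228.021, 164.679, 199.5171)
Round half up → RGB(228, 165, 200)


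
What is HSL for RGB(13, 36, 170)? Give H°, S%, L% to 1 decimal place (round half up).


Normalize: R'=13/255≈0.0510, G'=36/255≈0.1412, B'=170/255≈0.6667
Max=170/255, Min=13/255, Δ=Max-Min=157/255
L = (Max+Min)/2 = (170+13)/510 = 183/510 = 0.35882… → L = 35.9%
L ≤ 0.5 → S = Δ/(Max+Min) = 157/(170+13) = 157/183 = 0.85792… → S = 85.8%
(the 1/255 factors cancel in S and H, so raw channel differences can be used)
Max is B' → H = 60 × ((R-G)/Δ + 4) = 60 × ((13-36)/157 + 4)
  -23/157 + 4 = -0.1464… + 4 = 3.8535…
  H = 60 × 3.8535… = 231.210…° → H = 231.2°
= HSL(231.2°, 85.8%, 35.9%)


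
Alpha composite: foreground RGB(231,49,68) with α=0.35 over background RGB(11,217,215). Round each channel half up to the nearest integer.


C = α×F + (1-α)×B, with 1-α = 0.65
R: 0.35×231 + 0.65×11 = 80.85 + 7.15 = 88.00 → 88
G: 0.35×49 + 0.65×217 = 17.15 + 141.05 = 158.20 → 158
B: 0.35×68 + 0.65×215 = 23.80 + 139.75 = 163.55 → 164
= RGB(88, 158, 164)


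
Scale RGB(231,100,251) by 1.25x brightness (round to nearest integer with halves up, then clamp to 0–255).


Multiply each channel by 1.25, round half up, clamp to [0, 255]
R: 231×1.25 = 288.75 → round → 289 → clamp → 255
G: 100×1.25 = 125
B: 251×1.25 = 313.75 → round → 314 → clamp → 255
= RGB(255, 125, 255)


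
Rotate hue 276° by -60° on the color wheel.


New hue = (H + rotation) mod 360
New hue = (276 -60) mod 360
= 216 mod 360
= 216°


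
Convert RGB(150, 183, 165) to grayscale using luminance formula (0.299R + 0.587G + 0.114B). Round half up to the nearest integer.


Gray = 0.299×R + 0.587×G + 0.114×B
Gray = 0.299×150 + 0.587×183 + 0.114×165
Gray = 44.850 + 107.421 + 18.810
Gray = 171.081 → round half up → 171
Gray = 171


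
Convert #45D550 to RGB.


45 → 69 (R)
D5 → 213 (G)
50 → 80 (B)
= RGB(69, 213, 80)


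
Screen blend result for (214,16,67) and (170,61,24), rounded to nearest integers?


Screen: C = 255 - (255-A)×(255-B)/255, rounded to nearest integer
R: 255 - (255-214)×(255-170)/255 = 255 - 3485/255 ≈ 255 - 13.667 = 241.333 → 241
G: 255 - (255-16)×(255-61)/255 = 255 - 46366/255 ≈ 255 - 181.827 = 73.173 → 73
B: 255 - (255-67)×(255-24)/255 = 255 - 43428/255 ≈ 255 - 170.306 = 84.694 → 85
= RGB(241, 73, 85)


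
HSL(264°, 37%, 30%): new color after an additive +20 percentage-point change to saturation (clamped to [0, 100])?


Original S = 37%
Adjustment = +20 percentage points
New S = 37 + (20) = 57
Clamp to [0, 100] → 57
= HSL(264°, 57%, 30%)


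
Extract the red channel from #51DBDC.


Color: #51DBDC
R = 51 = 81
G = DB = 219
B = DC = 220
Red = 81


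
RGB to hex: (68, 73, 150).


R = 68 → 44 (hex)
G = 73 → 49 (hex)
B = 150 → 96 (hex)
Hex = #444996


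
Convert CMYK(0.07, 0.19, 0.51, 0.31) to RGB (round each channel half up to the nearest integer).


R = 255 × (1-C) × (1-K) = 255 × 0.93 × 0.69 = 163.6335 → 164
G = 255 × (1-M) × (1-K) = 255 × 0.81 × 0.69 = 142.5195 → 143
B = 255 × (1-Y) × (1-K) = 255 × 0.49 × 0.69 = 86.2155 → 86
= RGB(164, 143, 86)


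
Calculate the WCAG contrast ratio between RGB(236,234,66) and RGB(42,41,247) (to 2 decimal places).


Linearize each sRGB channel c=v/255: c/12.92 if c ≤ 0.04045 else ((c+0.055)/1.055)^2.4
L = 0.2126×R_lin + 0.7152×G_lin + 0.0722×B_lin
Color 1 (236,234,66):
  R=236: 236/255≈0.9255 > 0.04045 → ((0.9255+0.055)/1.055)^2.4 ≈ 0.83880
  G=234: 234/255≈0.9176 > 0.04045 → ((0.9176+0.055)/1.055)^2.4 ≈ 0.82279
  B=66: 66/255≈0.2588 > 0.04045 → ((0.2588+0.055)/1.055)^2.4 ≈ 0.05448
  L1 = 0.2126×0.83880 + 0.7152×0.82279 + 0.0722×0.05448 ≈ 0.77072
Color 2 (42,41,247):
  R=42: 42/255≈0.1647 > 0.04045 → ((0.1647+0.055)/1.055)^2.4 ≈ 0.02315
  G=41: 41/255≈0.1608 > 0.04045 → ((0.1608+0.055)/1.055)^2.4 ≈ 0.02217
  B=247: 247/255≈0.9686 > 0.04045 → ((0.9686+0.055)/1.055)^2.4 ≈ 0.93011
  L2 = 0.2126×0.02315 + 0.7152×0.02217 + 0.0722×0.93011 ≈ 0.08794
Lighter = 0.77072, Darker = 0.08794
Ratio = (L_lighter + 0.05) / (L_darker + 0.05)
Ratio = (0.77072 + 0.05) / (0.08794 + 0.05) = 0.82072 / 0.13794 ≈ 5.9500
Ratio ≈ 5.95:1


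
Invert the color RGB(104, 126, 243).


Invert: (255-R, 255-G, 255-B)
R: 255-104 = 151
G: 255-126 = 129
B: 255-243 = 12
= RGB(151, 129, 12)


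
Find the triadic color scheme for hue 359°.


Triadic: equally spaced at 120° intervals
H1 = 359°
H2 = (359 + 120) mod 360 = 119°
H3 = (359 + 240) mod 360 = 239°
Triadic = 359°, 119°, 239°


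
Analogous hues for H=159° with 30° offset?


Base hue: 159°
Left analog: (159 - 30) mod 360 = 129°
Right analog: (159 + 30) mod 360 = 189°
Analogous hues = 129° and 189°


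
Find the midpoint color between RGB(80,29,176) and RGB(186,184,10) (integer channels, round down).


Midpoint: each channel = ⌊(C₁+C₂)/2⌋
R: ⌊(80+186)/2⌋ = 133
G: ⌊(29+184)/2⌋ = 106
B: ⌊(176+10)/2⌋ = 93
= RGB(133, 106, 93)


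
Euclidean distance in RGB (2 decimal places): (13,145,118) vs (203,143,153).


d = √[(R₁-R₂)² + (G₁-G₂)² + (B₁-B₂)²]
d = √[(13-203)² + (145-143)² + (118-153)²]
d = √[36100 + 4 + 1225]
d = √37329
d ≈ 193.21


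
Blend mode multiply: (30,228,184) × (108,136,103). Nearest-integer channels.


Multiply: C = A×B/255, rounded to nearest integer
R: 30×108/255 = 3240/255 ≈ 12.706 → 13
G: 228×136/255 = 31008/255 ≈ 121.600 → 122
B: 184×103/255 = 18952/255 ≈ 74.322 → 74
= RGB(13, 122, 74)


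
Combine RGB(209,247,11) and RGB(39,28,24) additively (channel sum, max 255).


Additive: each channel = min(255, C₁+C₂)
R: 209+39 = 248 → 248
G: 247+28 = 275 → 255
B: 11+24 = 35 → 35
= RGB(248, 255, 35)


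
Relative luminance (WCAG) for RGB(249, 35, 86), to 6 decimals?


Linearize each channel (sRGB transfer function): c = v/255; c_lin = c/12.92 if c ≤ 0.04045, else ((c+0.055)/1.055)^2.4
  R: 249/255 ≈ 0.976471 > 0.04045 → ((0.976471+0.055)/1.055)^2.4 ≈ 0.947307
  G: 35/255 ≈ 0.137255 > 0.04045 → ((0.137255+0.055)/1.055)^2.4 ≈ 0.016807
  B: 86/255 ≈ 0.337255 > 0.04045 → ((0.337255+0.055)/1.055)^2.4 ≈ 0.093059
R_lin = 0.947307, G_lin = 0.016807, B_lin = 0.093059
L = 0.2126×R + 0.7152×G + 0.0722×B
L = 0.2126×0.947307 + 0.7152×0.016807 + 0.0722×0.093059
L ≈ 0.220137


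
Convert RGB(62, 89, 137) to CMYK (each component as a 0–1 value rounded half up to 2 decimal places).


R'=62/255≈0.2431, G'=89/255≈0.3490, B'=137/255≈0.5373
K = 1 - max(R',G',B') = 1 - 137/255 = 118/255 = 0.46274… → 0.46
(1-R'-K)/(1-K) simplifies to (max-R)/max with max = 137:
C = (137-62)/137 = 75/137 = 0.54744… → 0.55
M = (137-89)/137 = 48/137 = 0.35036… → 0.35
Y = (137-137)/137 = 0/137 = 0 → 0.00
= CMYK(0.55, 0.35, 0.00, 0.46)


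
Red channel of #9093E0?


Color: #9093E0
R = 90 = 144
G = 93 = 147
B = E0 = 224
Red = 144


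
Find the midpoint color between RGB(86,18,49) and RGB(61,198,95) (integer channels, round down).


Midpoint: each channel = ⌊(C₁+C₂)/2⌋
R: ⌊(86+61)/2⌋ = 73
G: ⌊(18+198)/2⌋ = 108
B: ⌊(49+95)/2⌋ = 72
= RGB(73, 108, 72)


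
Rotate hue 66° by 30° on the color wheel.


New hue = (H + rotation) mod 360
New hue = (66 + 30) mod 360
= 96 mod 360
= 96°


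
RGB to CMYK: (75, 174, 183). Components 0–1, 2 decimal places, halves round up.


R'=75/255≈0.2941, G'=174/255≈0.6824, B'=183/255≈0.7176
K = 1 - max(R',G',B') = 1 - 183/255 = 72/255 = 0.28235… → 0.28
(1-R'-K)/(1-K) simplifies to (max-R)/max with max = 183:
C = (183-75)/183 = 108/183 = 0.59016… → 0.59
M = (183-174)/183 = 9/183 = 0.04918… → 0.05
Y = (183-183)/183 = 0/183 = 0 → 0.00
= CMYK(0.59, 0.05, 0.00, 0.28)


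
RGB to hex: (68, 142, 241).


R = 68 → 44 (hex)
G = 142 → 8E (hex)
B = 241 → F1 (hex)
Hex = #448EF1


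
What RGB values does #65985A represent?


65 → 101 (R)
98 → 152 (G)
5A → 90 (B)
= RGB(101, 152, 90)


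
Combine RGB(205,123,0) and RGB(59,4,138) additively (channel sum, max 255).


Additive: each channel = min(255, C₁+C₂)
R: 205+59 = 264 → 255
G: 123+4 = 127 → 127
B: 0+138 = 138 → 138
= RGB(255, 127, 138)


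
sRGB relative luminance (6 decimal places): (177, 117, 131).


Linearize each channel (sRGB transfer function): c = v/255; c_lin = c/12.92 if c ≤ 0.04045, else ((c+0.055)/1.055)^2.4
  R: 177/255 ≈ 0.694118 > 0.04045 → ((0.694118+0.055)/1.055)^2.4 ≈ 0.439657
  G: 117/255 ≈ 0.458824 > 0.04045 → ((0.458824+0.055)/1.055)^2.4 ≈ 0.177888
  B: 131/255 ≈ 0.513725 > 0.04045 → ((0.513725+0.055)/1.055)^2.4 ≈ 0.226966
R_lin = 0.439657, G_lin = 0.177888, B_lin = 0.226966
L = 0.2126×R + 0.7152×G + 0.0722×B
L = 0.2126×0.439657 + 0.7152×0.177888 + 0.0722×0.226966
L ≈ 0.237084


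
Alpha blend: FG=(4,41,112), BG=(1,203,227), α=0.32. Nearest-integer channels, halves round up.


C = α×F + (1-α)×B, with 1-α = 0.68
R: 0.32×4 + 0.68×1 = 1.28 + 0.68 = 1.96 → 2
G: 0.32×41 + 0.68×203 = 13.12 + 138.04 = 151.16 → 151
B: 0.32×112 + 0.68×227 = 35.84 + 154.36 = 190.20 → 190
= RGB(2, 151, 190)


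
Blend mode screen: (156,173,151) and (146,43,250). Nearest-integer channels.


Screen: C = 255 - (255-A)×(255-B)/255, rounded to nearest integer
R: 255 - (255-156)×(255-146)/255 = 255 - 10791/255 ≈ 255 - 42.318 = 212.682 → 213
G: 255 - (255-173)×(255-43)/255 = 255 - 17384/255 ≈ 255 - 68.173 = 186.827 → 187
B: 255 - (255-151)×(255-250)/255 = 255 - 520/255 ≈ 255 - 2.039 = 252.961 → 253
= RGB(213, 187, 253)


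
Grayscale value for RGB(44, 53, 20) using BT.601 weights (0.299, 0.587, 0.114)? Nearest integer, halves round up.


Gray = 0.299×R + 0.587×G + 0.114×B
Gray = 0.299×44 + 0.587×53 + 0.114×20
Gray = 13.156 + 31.111 + 2.280
Gray = 46.547 → round half up → 47
Gray = 47


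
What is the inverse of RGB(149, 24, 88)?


Invert: (255-R, 255-G, 255-B)
R: 255-149 = 106
G: 255-24 = 231
B: 255-88 = 167
= RGB(106, 231, 167)


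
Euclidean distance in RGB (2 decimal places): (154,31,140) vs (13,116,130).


d = √[(R₁-R₂)² + (G₁-G₂)² + (B₁-B₂)²]
d = √[(154-13)² + (31-116)² + (140-130)²]
d = √[19881 + 7225 + 100]
d = √27206
d ≈ 164.94


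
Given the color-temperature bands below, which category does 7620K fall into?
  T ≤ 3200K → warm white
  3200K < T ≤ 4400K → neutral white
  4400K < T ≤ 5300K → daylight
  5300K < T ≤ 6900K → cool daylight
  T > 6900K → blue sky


Temperature: 7620K
7620K > 6900K → blue sky
Classification: blue sky


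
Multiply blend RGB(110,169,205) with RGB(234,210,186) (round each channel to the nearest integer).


Multiply: C = A×B/255, rounded to nearest integer
R: 110×234/255 = 25740/255 ≈ 100.941 → 101
G: 169×210/255 = 35490/255 ≈ 139.176 → 139
B: 205×186/255 = 38130/255 ≈ 149.529 → 150
= RGB(101, 139, 150)


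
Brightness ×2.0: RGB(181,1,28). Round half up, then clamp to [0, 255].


Multiply each channel by 2.0, round half up, clamp to [0, 255]
R: 181×2.0 = 362 → clamp → 255
G: 1×2.0 = 2
B: 28×2.0 = 56
= RGB(255, 2, 56)


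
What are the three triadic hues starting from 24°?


Triadic: equally spaced at 120° intervals
H1 = 24°
H2 = (24 + 120) mod 360 = 144°
H3 = (24 + 240) mod 360 = 264°
Triadic = 24°, 144°, 264°


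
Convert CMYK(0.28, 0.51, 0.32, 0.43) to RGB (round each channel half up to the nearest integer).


R = 255 × (1-C) × (1-K) = 255 × 0.72 × 0.57 = 104.652 → 105
G = 255 × (1-M) × (1-K) = 255 × 0.49 × 0.57 = 71.2215 → 71
B = 255 × (1-Y) × (1-K) = 255 × 0.68 × 0.57 = 98.838 → 99
= RGB(105, 71, 99)


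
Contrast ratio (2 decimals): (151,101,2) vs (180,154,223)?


Linearize each sRGB channel c=v/255: c/12.92 if c ≤ 0.04045 else ((c+0.055)/1.055)^2.4
L = 0.2126×R_lin + 0.7152×G_lin + 0.0722×B_lin
Color 1 (151,101,2):
  R=151: 151/255≈0.5922 > 0.04045 → ((0.5922+0.055)/1.055)^2.4 ≈ 0.30947
  G=101: 101/255≈0.3961 > 0.04045 → ((0.3961+0.055)/1.055)^2.4 ≈ 0.13014
  B=2: 2/255≈0.0078 ≤ 0.04045 → 0.0078/12.92 ≈ 0.00061
  L1 = 0.2126×0.30947 + 0.7152×0.13014 + 0.0722×0.00061 ≈ 0.15891
Color 2 (180,154,223):
  R=180: 180/255≈0.7059 > 0.04045 → ((0.7059+0.055)/1.055)^2.4 ≈ 0.45641
  G=154: 154/255≈0.6039 > 0.04045 → ((0.6039+0.055)/1.055)^2.4 ≈ 0.32314
  B=223: 223/255≈0.8745 > 0.04045 → ((0.8745+0.055)/1.055)^2.4 ≈ 0.73791
  L2 = 0.2126×0.45641 + 0.7152×0.32314 + 0.0722×0.73791 ≈ 0.38142
Lighter = 0.38142, Darker = 0.15891
Ratio = (L_lighter + 0.05) / (L_darker + 0.05)
Ratio = (0.38142 + 0.05) / (0.15891 + 0.05) = 0.43142 / 0.20891 ≈ 2.0651
Ratio ≈ 2.07:1


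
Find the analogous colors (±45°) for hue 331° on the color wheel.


Base hue: 331°
Left analog: (331 - 45) mod 360 = 286°
Right analog: (331 + 45) mod 360 = 16°
Analogous hues = 286° and 16°


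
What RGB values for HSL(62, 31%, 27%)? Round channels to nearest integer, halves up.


H=62°, S=0.31, L=0.27
C = (1-|2L-1|)×S = (1-|-0.46|)×0.31 = 0.1674
H' = H/60 = 62/60 ≈ 1.0333; X = C×(1-|H' mod 2 - 1|) = 0.16182
m = L - C/2 = 0.27 - 0.0837 = 0.1863
Sector ⌊H'⌋ = 1 → (R',G',B') = (0.16182, 0.1674, 0.0)
RGB = ((R'+m)×255, (G'+m)×255, (B'+m)×255) = (88.7706, 90.1935, 47.5065)
Round half up → RGB(89, 90, 48)


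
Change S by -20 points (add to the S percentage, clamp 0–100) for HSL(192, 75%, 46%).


Original S = 75%
Adjustment = -20 percentage points
New S = 75 + (-20) = 55
Clamp to [0, 100] → 55
= HSL(192°, 55%, 46%)


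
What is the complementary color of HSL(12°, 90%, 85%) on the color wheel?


Complement = opposite side of color wheel = hue + 180°
H' = (12 + 180) mod 360 = 192°
S and L unchanged.
= HSL(192°, 90%, 85%)


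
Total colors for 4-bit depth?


Colors = 2^bits = 2^4
= 16 colors


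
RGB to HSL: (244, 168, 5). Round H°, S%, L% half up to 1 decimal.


Normalize: R'=244/255≈0.9569, G'=168/255≈0.6588, B'=5/255≈0.0196
Max=244/255, Min=5/255, Δ=Max-Min=239/255
L = (Max+Min)/2 = (244+5)/510 = 249/510 = 0.48823… → L = 48.8%
L ≤ 0.5 → S = Δ/(Max+Min) = 239/(244+5) = 239/249 = 0.95983… → S = 96.0%
(the 1/255 factors cancel in S and H, so raw channel differences can be used)
Max is R' → H = 60 × (((G-B)/Δ) mod 6) = 60 × (((168-5)/239) mod 6)
  163/239 = 0.6820…
  H = 60 × 0.6820… = 40.920…° → H = 40.9°
= HSL(40.9°, 96.0%, 48.8%)


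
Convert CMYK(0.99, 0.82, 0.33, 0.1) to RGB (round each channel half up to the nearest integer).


R = 255 × (1-C) × (1-K) = 255 × 0.01 × 0.90 = 2.295 → 2
G = 255 × (1-M) × (1-K) = 255 × 0.18 × 0.90 = 41.31 → 41
B = 255 × (1-Y) × (1-K) = 255 × 0.67 × 0.90 = 153.765 → 154
= RGB(2, 41, 154)


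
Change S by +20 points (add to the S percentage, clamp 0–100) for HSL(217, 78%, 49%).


Original S = 78%
Adjustment = +20 percentage points
New S = 78 + (20) = 98
Clamp to [0, 100] → 98
= HSL(217°, 98%, 49%)


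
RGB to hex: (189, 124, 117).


R = 189 → BD (hex)
G = 124 → 7C (hex)
B = 117 → 75 (hex)
Hex = #BD7C75


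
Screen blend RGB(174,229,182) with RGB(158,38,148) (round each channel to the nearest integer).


Screen: C = 255 - (255-A)×(255-B)/255, rounded to nearest integer
R: 255 - (255-174)×(255-158)/255 = 255 - 7857/255 ≈ 255 - 30.812 = 224.188 → 224
G: 255 - (255-229)×(255-38)/255 = 255 - 5642/255 ≈ 255 - 22.125 = 232.875 → 233
B: 255 - (255-182)×(255-148)/255 = 255 - 7811/255 ≈ 255 - 30.631 = 224.369 → 224
= RGB(224, 233, 224)


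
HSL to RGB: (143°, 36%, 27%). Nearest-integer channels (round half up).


H=143°, S=0.36, L=0.27
C = (1-|2L-1|)×S = (1-|-0.46|)×0.36 = 0.1944
H' = H/60 = 143/60 ≈ 2.3833; X = C×(1-|H' mod 2 - 1|) = 0.07452
m = L - C/2 = 0.27 - 0.0972 = 0.1728
Sector ⌊H'⌋ = 2 → (R',G',B') = (0.0, 0.1944, 0.07452)
RGB = ((R'+m)×255, (G'+m)×255, (B'+m)×255) = (44.064, 93.636, 63.0666)
Round half up → RGB(44, 94, 63)


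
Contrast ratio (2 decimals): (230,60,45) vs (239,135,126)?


Linearize each sRGB channel c=v/255: c/12.92 if c ≤ 0.04045 else ((c+0.055)/1.055)^2.4
L = 0.2126×R_lin + 0.7152×G_lin + 0.0722×B_lin
Color 1 (230,60,45):
  R=230: 230/255≈0.9020 > 0.04045 → ((0.9020+0.055)/1.055)^2.4 ≈ 0.79130
  G=60: 60/255≈0.2353 > 0.04045 → ((0.2353+0.055)/1.055)^2.4 ≈ 0.04519
  B=45: 45/255≈0.1765 > 0.04045 → ((0.1765+0.055)/1.055)^2.4 ≈ 0.02624
  L1 = 0.2126×0.79130 + 0.7152×0.04519 + 0.0722×0.02624 ≈ 0.20244
Color 2 (239,135,126):
  R=239: 239/255≈0.9373 > 0.04045 → ((0.9373+0.055)/1.055)^2.4 ≈ 0.86316
  G=135: 135/255≈0.5294 > 0.04045 → ((0.5294+0.055)/1.055)^2.4 ≈ 0.24228
  B=126: 126/255≈0.4941 > 0.04045 → ((0.4941+0.055)/1.055)^2.4 ≈ 0.20864
  L2 = 0.2126×0.86316 + 0.7152×0.24228 + 0.0722×0.20864 ≈ 0.37185
Lighter = 0.37185, Darker = 0.20244
Ratio = (L_lighter + 0.05) / (L_darker + 0.05)
Ratio = (0.37185 + 0.05) / (0.20244 + 0.05) = 0.42185 / 0.25244 ≈ 1.6711
Ratio ≈ 1.67:1


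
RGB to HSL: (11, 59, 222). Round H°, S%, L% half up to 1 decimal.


Normalize: R'=11/255≈0.0431, G'=59/255≈0.2314, B'=222/255≈0.8706
Max=222/255, Min=11/255, Δ=Max-Min=211/255
L = (Max+Min)/2 = (222+11)/510 = 233/510 = 0.45686… → L = 45.7%
L ≤ 0.5 → S = Δ/(Max+Min) = 211/(222+11) = 211/233 = 0.90557… → S = 90.6%
(the 1/255 factors cancel in S and H, so raw channel differences can be used)
Max is B' → H = 60 × ((R-G)/Δ + 4) = 60 × ((11-59)/211 + 4)
  -48/211 + 4 = -0.2274… + 4 = 3.7725…
  H = 60 × 3.7725… = 226.350…° → H = 226.4°
= HSL(226.4°, 90.6%, 45.7%)


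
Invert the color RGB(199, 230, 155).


Invert: (255-R, 255-G, 255-B)
R: 255-199 = 56
G: 255-230 = 25
B: 255-155 = 100
= RGB(56, 25, 100)


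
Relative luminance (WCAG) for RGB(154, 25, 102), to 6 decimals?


Linearize each channel (sRGB transfer function): c = v/255; c_lin = c/12.92 if c ≤ 0.04045, else ((c+0.055)/1.055)^2.4
  R: 154/255 ≈ 0.603922 > 0.04045 → ((0.603922+0.055)/1.055)^2.4 ≈ 0.323143
  G: 25/255 ≈ 0.098039 > 0.04045 → ((0.098039+0.055)/1.055)^2.4 ≈ 0.009721
  B: 102/255 ≈ 0.400000 > 0.04045 → ((0.400000+0.055)/1.055)^2.4 ≈ 0.132868
R_lin = 0.323143, G_lin = 0.009721, B_lin = 0.132868
L = 0.2126×R + 0.7152×G + 0.0722×B
L = 0.2126×0.323143 + 0.7152×0.009721 + 0.0722×0.132868
L ≈ 0.085246


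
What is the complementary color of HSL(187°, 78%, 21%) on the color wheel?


Complement = opposite side of color wheel = hue + 180°
H' = (187 + 180) mod 360 = 7°
S and L unchanged.
= HSL(7°, 78%, 21%)


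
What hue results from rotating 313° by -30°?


New hue = (H + rotation) mod 360
New hue = (313 -30) mod 360
= 283 mod 360
= 283°


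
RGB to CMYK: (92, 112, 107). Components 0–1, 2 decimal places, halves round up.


R'=92/255≈0.3608, G'=112/255≈0.4392, B'=107/255≈0.4196
K = 1 - max(R',G',B') = 1 - 112/255 = 143/255 = 0.56078… → 0.56
(1-R'-K)/(1-K) simplifies to (max-R)/max with max = 112:
C = (112-92)/112 = 20/112 = 0.17857… → 0.18
M = (112-112)/112 = 0/112 = 0 → 0.00
Y = (112-107)/112 = 5/112 = 0.04464… → 0.04
= CMYK(0.18, 0.00, 0.04, 0.56)


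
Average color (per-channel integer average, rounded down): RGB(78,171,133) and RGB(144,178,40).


Midpoint: each channel = ⌊(C₁+C₂)/2⌋
R: ⌊(78+144)/2⌋ = 111
G: ⌊(171+178)/2⌋ = 174
B: ⌊(133+40)/2⌋ = 86
= RGB(111, 174, 86)


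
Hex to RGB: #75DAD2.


75 → 117 (R)
DA → 218 (G)
D2 → 210 (B)
= RGB(117, 218, 210)


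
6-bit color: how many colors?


Colors = 2^bits = 2^6
= 64 colors


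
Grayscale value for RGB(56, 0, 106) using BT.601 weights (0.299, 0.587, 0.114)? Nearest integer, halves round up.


Gray = 0.299×R + 0.587×G + 0.114×B
Gray = 0.299×56 + 0.587×0 + 0.114×106
Gray = 16.744 + 0.000 + 12.084
Gray = 28.828 → round half up → 29
Gray = 29


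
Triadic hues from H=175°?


Triadic: equally spaced at 120° intervals
H1 = 175°
H2 = (175 + 120) mod 360 = 295°
H3 = (175 + 240) mod 360 = 55°
Triadic = 175°, 295°, 55°


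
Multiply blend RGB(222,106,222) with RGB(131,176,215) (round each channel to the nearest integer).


Multiply: C = A×B/255, rounded to nearest integer
R: 222×131/255 = 29082/255 ≈ 114.047 → 114
G: 106×176/255 = 18656/255 ≈ 73.161 → 73
B: 222×215/255 = 47730/255 ≈ 187.176 → 187
= RGB(114, 73, 187)


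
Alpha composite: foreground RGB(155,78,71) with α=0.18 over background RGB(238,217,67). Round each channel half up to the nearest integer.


C = α×F + (1-α)×B, with 1-α = 0.82
R: 0.18×155 + 0.82×238 = 27.90 + 195.16 = 223.06 → 223
G: 0.18×78 + 0.82×217 = 14.04 + 177.94 = 191.98 → 192
B: 0.18×71 + 0.82×67 = 12.78 + 54.94 = 67.72 → 68
= RGB(223, 192, 68)


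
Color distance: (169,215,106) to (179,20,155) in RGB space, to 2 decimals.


d = √[(R₁-R₂)² + (G₁-G₂)² + (B₁-B₂)²]
d = √[(169-179)² + (215-20)² + (106-155)²]
d = √[100 + 38025 + 2401]
d = √40526
d ≈ 201.31


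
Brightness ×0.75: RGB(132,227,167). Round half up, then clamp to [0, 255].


Multiply each channel by 0.75, round half up, clamp to [0, 255]
R: 132×0.75 = 99
G: 227×0.75 = 170.25 → round → 170
B: 167×0.75 = 125.25 → round → 125
= RGB(99, 170, 125)


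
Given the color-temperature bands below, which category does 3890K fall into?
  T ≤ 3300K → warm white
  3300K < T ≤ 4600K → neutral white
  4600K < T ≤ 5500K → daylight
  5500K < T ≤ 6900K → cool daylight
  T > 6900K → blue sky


Temperature: 3890K
3300K < 3890K ≤ 4600K → neutral white
Classification: neutral white


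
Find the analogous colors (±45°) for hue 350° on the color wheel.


Base hue: 350°
Left analog: (350 - 45) mod 360 = 305°
Right analog: (350 + 45) mod 360 = 35°
Analogous hues = 305° and 35°


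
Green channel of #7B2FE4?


Color: #7B2FE4
R = 7B = 123
G = 2F = 47
B = E4 = 228
Green = 47


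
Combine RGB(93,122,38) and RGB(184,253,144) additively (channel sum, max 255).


Additive: each channel = min(255, C₁+C₂)
R: 93+184 = 277 → 255
G: 122+253 = 375 → 255
B: 38+144 = 182 → 182
= RGB(255, 255, 182)


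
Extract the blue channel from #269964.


Color: #269964
R = 26 = 38
G = 99 = 153
B = 64 = 100
Blue = 100


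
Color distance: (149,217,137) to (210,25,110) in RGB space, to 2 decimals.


d = √[(R₁-R₂)² + (G₁-G₂)² + (B₁-B₂)²]
d = √[(149-210)² + (217-25)² + (137-110)²]
d = √[3721 + 36864 + 729]
d = √41314
d ≈ 203.26


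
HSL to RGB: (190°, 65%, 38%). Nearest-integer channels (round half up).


H=190°, S=0.65, L=0.38
C = (1-|2L-1|)×S = (1-|-0.24|)×0.65 = 0.494
H' = H/60 = 190/60 ≈ 3.1667; X = C×(1-|H' mod 2 - 1|) ≈ 0.4117
m = L - C/2 = 0.38 - 0.247 = 0.133
Sector ⌊H'⌋ = 3 → (R',G',B') = (0.0, ≈0.4117, 0.494)
RGB = ((R'+m)×255, (G'+m)×255, (B'+m)×255) = (33.915, 138.89, 159.885)
Round half up → RGB(34, 139, 160)


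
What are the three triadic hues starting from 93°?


Triadic: equally spaced at 120° intervals
H1 = 93°
H2 = (93 + 120) mod 360 = 213°
H3 = (93 + 240) mod 360 = 333°
Triadic = 93°, 213°, 333°


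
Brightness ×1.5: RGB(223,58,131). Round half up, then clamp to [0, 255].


Multiply each channel by 1.5, round half up, clamp to [0, 255]
R: 223×1.5 = 334.5 → round → 335 → clamp → 255
G: 58×1.5 = 87
B: 131×1.5 = 196.5 → round → 197
= RGB(255, 87, 197)


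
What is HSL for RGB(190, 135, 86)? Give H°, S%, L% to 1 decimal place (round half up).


Normalize: R'=190/255≈0.7451, G'=135/255≈0.5294, B'=86/255≈0.3373
Max=190/255, Min=86/255, Δ=Max-Min=104/255
L = (Max+Min)/2 = (190+86)/510 = 276/510 = 0.54117… → L = 54.1%
L > 0.5 → S = Δ/(2-Max-Min) = 104/(510-190-86) = 104/234 = 0.44444… → S = 44.4%
(the 1/255 factors cancel in S and H, so raw channel differences can be used)
Max is R' → H = 60 × (((G-B)/Δ) mod 6) = 60 × (((135-86)/104) mod 6)
  49/104 = 0.4711…
  H = 60 × 0.4711… = 28.269…° → H = 28.3°
= HSL(28.3°, 44.4%, 54.1%)


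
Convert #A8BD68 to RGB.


A8 → 168 (R)
BD → 189 (G)
68 → 104 (B)
= RGB(168, 189, 104)


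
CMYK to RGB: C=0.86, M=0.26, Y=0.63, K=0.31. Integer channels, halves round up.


R = 255 × (1-C) × (1-K) = 255 × 0.14 × 0.69 = 24.633 → 25
G = 255 × (1-M) × (1-K) = 255 × 0.74 × 0.69 = 130.203 → 130
B = 255 × (1-Y) × (1-K) = 255 × 0.37 × 0.69 = 65.1015 → 65
= RGB(25, 130, 65)


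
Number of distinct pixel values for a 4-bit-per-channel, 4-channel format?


Total bits = 4 bits/channel × 4 channels = 16 bits
Distinct pixel values = 2^16
= 65,536 pixel values


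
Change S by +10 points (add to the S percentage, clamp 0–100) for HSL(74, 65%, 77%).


Original S = 65%
Adjustment = +10 percentage points
New S = 65 + (10) = 75
Clamp to [0, 100] → 75
= HSL(74°, 75%, 77%)


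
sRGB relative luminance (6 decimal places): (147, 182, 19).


Linearize each channel (sRGB transfer function): c = v/255; c_lin = c/12.92 if c ≤ 0.04045, else ((c+0.055)/1.055)^2.4
  R: 147/255 ≈ 0.576471 > 0.04045 → ((0.576471+0.055)/1.055)^2.4 ≈ 0.291771
  G: 182/255 ≈ 0.713725 > 0.04045 → ((0.713725+0.055)/1.055)^2.4 ≈ 0.467784
  B: 19/255 ≈ 0.074510 > 0.04045 → ((0.074510+0.055)/1.055)^2.4 ≈ 0.006512
R_lin = 0.291771, G_lin = 0.467784, B_lin = 0.006512
L = 0.2126×R + 0.7152×G + 0.0722×B
L = 0.2126×0.291771 + 0.7152×0.467784 + 0.0722×0.006512
L ≈ 0.397060


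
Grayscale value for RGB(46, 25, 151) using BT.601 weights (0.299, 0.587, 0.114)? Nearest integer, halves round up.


Gray = 0.299×R + 0.587×G + 0.114×B
Gray = 0.299×46 + 0.587×25 + 0.114×151
Gray = 13.754 + 14.675 + 17.214
Gray = 45.643 → round half up → 46
Gray = 46


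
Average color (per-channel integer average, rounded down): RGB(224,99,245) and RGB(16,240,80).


Midpoint: each channel = ⌊(C₁+C₂)/2⌋
R: ⌊(224+16)/2⌋ = 120
G: ⌊(99+240)/2⌋ = 169
B: ⌊(245+80)/2⌋ = 162
= RGB(120, 169, 162)


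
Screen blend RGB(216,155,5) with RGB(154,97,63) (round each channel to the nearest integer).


Screen: C = 255 - (255-A)×(255-B)/255, rounded to nearest integer
R: 255 - (255-216)×(255-154)/255 = 255 - 3939/255 ≈ 255 - 15.447 = 239.553 → 240
G: 255 - (255-155)×(255-97)/255 = 255 - 15800/255 ≈ 255 - 61.961 = 193.039 → 193
B: 255 - (255-5)×(255-63)/255 = 255 - 48000/255 ≈ 255 - 188.235 = 66.765 → 67
= RGB(240, 193, 67)


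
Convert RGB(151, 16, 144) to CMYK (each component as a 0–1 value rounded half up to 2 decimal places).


R'=151/255≈0.5922, G'=16/255≈0.0627, B'=144/255≈0.5647
K = 1 - max(R',G',B') = 1 - 151/255 = 104/255 = 0.40784… → 0.41
(1-R'-K)/(1-K) simplifies to (max-R)/max with max = 151:
C = (151-151)/151 = 0/151 = 0 → 0.00
M = (151-16)/151 = 135/151 = 0.89403… → 0.89
Y = (151-144)/151 = 7/151 = 0.04635… → 0.05
= CMYK(0.00, 0.89, 0.05, 0.41)


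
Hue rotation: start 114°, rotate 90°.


New hue = (H + rotation) mod 360
New hue = (114 + 90) mod 360
= 204 mod 360
= 204°


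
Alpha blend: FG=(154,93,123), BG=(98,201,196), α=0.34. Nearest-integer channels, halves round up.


C = α×F + (1-α)×B, with 1-α = 0.66
R: 0.34×154 + 0.66×98 = 52.36 + 64.68 = 117.04 → 117
G: 0.34×93 + 0.66×201 = 31.62 + 132.66 = 164.28 → 164
B: 0.34×123 + 0.66×196 = 41.82 + 129.36 = 171.18 → 171
= RGB(117, 164, 171)


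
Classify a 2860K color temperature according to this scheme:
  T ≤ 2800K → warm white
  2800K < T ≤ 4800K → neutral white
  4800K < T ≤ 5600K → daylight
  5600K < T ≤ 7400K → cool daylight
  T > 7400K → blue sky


Temperature: 2860K
2800K < 2860K ≤ 4800K → neutral white
Classification: neutral white


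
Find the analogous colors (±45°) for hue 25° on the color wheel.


Base hue: 25°
Left analog: (25 - 45) mod 360 = 340°
Right analog: (25 + 45) mod 360 = 70°
Analogous hues = 340° and 70°


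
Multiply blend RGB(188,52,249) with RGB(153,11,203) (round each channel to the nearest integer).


Multiply: C = A×B/255, rounded to nearest integer
R: 188×153/255 = 28764/255 ≈ 112.800 → 113
G: 52×11/255 = 572/255 ≈ 2.243 → 2
B: 249×203/255 = 50547/255 ≈ 198.224 → 198
= RGB(113, 2, 198)


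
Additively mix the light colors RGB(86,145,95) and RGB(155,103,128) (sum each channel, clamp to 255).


Additive: each channel = min(255, C₁+C₂)
R: 86+155 = 241 → 241
G: 145+103 = 248 → 248
B: 95+128 = 223 → 223
= RGB(241, 248, 223)


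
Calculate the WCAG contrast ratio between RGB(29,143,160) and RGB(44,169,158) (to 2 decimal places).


Linearize each sRGB channel c=v/255: c/12.92 if c ≤ 0.04045 else ((c+0.055)/1.055)^2.4
L = 0.2126×R_lin + 0.7152×G_lin + 0.0722×B_lin
Color 1 (29,143,160):
  R=29: 29/255≈0.1137 > 0.04045 → ((0.1137+0.055)/1.055)^2.4 ≈ 0.01229
  G=143: 143/255≈0.5608 > 0.04045 → ((0.5608+0.055)/1.055)^2.4 ≈ 0.27468
  B=160: 160/255≈0.6275 > 0.04045 → ((0.6275+0.055)/1.055)^2.4 ≈ 0.35153
  L1 = 0.2126×0.01229 + 0.7152×0.27468 + 0.0722×0.35153 ≈ 0.22444
Color 2 (44,169,158):
  R=44: 44/255≈0.1725 > 0.04045 → ((0.1725+0.055)/1.055)^2.4 ≈ 0.02519
  G=169: 169/255≈0.6627 > 0.04045 → ((0.6627+0.055)/1.055)^2.4 ≈ 0.39676
  B=158: 158/255≈0.6196 > 0.04045 → ((0.6196+0.055)/1.055)^2.4 ≈ 0.34191
  L2 = 0.2126×0.02519 + 0.7152×0.39676 + 0.0722×0.34191 ≈ 0.31380
Lighter = 0.31380, Darker = 0.22444
Ratio = (L_lighter + 0.05) / (L_darker + 0.05)
Ratio = (0.31380 + 0.05) / (0.22444 + 0.05) = 0.36380 / 0.27444 ≈ 1.3256
Ratio ≈ 1.33:1


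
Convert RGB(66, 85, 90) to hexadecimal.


R = 66 → 42 (hex)
G = 85 → 55 (hex)
B = 90 → 5A (hex)
Hex = #42555A


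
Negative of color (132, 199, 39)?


Invert: (255-R, 255-G, 255-B)
R: 255-132 = 123
G: 255-199 = 56
B: 255-39 = 216
= RGB(123, 56, 216)


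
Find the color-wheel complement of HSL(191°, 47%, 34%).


Complement = opposite side of color wheel = hue + 180°
H' = (191 + 180) mod 360 = 11°
S and L unchanged.
= HSL(11°, 47%, 34%)


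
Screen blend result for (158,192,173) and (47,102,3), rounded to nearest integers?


Screen: C = 255 - (255-A)×(255-B)/255, rounded to nearest integer
R: 255 - (255-158)×(255-47)/255 = 255 - 20176/255 ≈ 255 - 79.122 = 175.878 → 176
G: 255 - (255-192)×(255-102)/255 = 255 - 9639/255 ≈ 255 - 37.800 = 217.200 → 217
B: 255 - (255-173)×(255-3)/255 = 255 - 20664/255 ≈ 255 - 81.035 = 173.965 → 174
= RGB(176, 217, 174)


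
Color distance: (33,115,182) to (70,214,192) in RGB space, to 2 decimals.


d = √[(R₁-R₂)² + (G₁-G₂)² + (B₁-B₂)²]
d = √[(33-70)² + (115-214)² + (182-192)²]
d = √[1369 + 9801 + 100]
d = √11270
d ≈ 106.16
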